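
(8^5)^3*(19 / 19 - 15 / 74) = 1037938976620544 / 37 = 28052404773528.22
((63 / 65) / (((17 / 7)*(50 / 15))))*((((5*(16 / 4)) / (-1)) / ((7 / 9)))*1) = -3402 / 1105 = -3.08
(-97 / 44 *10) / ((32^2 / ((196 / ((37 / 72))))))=-213885 / 26048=-8.21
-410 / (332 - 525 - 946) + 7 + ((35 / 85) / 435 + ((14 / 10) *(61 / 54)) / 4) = 55338713 / 7134696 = 7.76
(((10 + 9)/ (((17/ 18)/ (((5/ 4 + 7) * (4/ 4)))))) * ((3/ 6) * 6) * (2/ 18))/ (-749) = -1881/ 25466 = -0.07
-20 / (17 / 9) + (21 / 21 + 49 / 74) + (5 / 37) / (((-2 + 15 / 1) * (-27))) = -3941549 / 441558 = -8.93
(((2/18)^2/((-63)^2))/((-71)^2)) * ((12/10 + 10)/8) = 0.00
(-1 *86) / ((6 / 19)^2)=-15523 / 18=-862.39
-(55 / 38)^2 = -3025 / 1444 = -2.09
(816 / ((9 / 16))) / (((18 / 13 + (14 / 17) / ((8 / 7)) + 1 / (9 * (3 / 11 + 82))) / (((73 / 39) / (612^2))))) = 4228160 / 1228573089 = 0.00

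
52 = 52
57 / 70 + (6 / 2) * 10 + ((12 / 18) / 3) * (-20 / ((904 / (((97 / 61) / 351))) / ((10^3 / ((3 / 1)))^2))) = 388767822631 / 13718241810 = 28.34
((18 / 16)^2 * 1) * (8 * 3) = 243 / 8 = 30.38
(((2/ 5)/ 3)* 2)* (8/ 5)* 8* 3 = 256/ 25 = 10.24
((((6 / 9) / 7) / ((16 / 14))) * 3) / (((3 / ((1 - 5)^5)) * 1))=-256 / 3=-85.33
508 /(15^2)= 2.26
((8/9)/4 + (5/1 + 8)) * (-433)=-51527/9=-5725.22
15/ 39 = 5/ 13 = 0.38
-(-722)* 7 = 5054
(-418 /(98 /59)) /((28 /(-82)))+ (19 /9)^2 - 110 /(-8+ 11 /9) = 2568143057 /3389526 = 757.67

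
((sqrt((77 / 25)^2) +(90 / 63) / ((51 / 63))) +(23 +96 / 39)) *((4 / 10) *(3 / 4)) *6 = 1506978 / 27625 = 54.55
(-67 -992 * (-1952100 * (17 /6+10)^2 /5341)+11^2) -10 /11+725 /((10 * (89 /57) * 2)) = 25488239614471 /426844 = 59713243.28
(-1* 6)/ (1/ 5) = -30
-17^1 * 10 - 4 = -174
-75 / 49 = -1.53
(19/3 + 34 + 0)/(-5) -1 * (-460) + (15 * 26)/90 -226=3454/15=230.27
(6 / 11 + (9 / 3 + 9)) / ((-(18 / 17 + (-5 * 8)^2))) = -1173 / 149699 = -0.01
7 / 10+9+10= 197 / 10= 19.70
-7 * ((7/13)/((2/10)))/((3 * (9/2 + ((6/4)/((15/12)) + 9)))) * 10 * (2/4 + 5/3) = -250/27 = -9.26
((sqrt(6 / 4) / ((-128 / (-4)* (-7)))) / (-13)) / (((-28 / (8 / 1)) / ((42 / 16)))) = -3* sqrt(6) / 23296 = -0.00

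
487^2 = 237169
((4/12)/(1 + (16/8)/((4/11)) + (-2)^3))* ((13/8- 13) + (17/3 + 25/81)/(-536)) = 494341/195372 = 2.53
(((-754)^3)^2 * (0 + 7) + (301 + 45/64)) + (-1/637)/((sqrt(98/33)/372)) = 82320137889746238317/64-186 * sqrt(66)/4459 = 1286252154527284973.36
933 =933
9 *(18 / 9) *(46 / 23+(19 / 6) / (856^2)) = 26378553 / 732736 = 36.00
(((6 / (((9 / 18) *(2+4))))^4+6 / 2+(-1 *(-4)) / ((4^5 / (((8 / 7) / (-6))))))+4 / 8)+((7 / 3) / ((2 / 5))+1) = 11797 / 448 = 26.33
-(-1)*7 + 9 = 16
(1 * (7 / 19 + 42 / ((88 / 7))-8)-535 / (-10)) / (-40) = -41139 / 33440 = -1.23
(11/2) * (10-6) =22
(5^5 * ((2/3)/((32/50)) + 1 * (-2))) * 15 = -359375/8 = -44921.88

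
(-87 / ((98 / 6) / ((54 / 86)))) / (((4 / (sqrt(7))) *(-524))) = 7047 *sqrt(7) / 4416272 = 0.00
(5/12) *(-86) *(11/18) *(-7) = 16555/108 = 153.29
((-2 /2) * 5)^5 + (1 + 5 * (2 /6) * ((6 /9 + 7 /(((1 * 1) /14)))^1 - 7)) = -26741 /9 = -2971.22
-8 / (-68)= 2 / 17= 0.12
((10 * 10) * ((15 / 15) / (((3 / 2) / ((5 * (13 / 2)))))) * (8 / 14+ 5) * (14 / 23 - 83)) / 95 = -32025500 / 3059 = -10469.27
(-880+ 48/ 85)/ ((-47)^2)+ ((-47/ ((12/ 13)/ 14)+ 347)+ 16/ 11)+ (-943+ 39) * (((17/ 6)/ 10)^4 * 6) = -44583071945459/ 111532410000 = -399.73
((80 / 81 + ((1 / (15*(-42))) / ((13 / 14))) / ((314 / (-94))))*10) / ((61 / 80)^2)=10455334400 / 615159441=17.00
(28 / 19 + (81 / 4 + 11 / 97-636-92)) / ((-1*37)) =5205833 / 272764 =19.09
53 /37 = 1.43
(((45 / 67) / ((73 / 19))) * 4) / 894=570 / 728759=0.00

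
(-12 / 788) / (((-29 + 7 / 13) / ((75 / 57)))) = 195 / 276982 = 0.00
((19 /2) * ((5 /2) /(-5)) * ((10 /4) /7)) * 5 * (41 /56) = -19475 /3136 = -6.21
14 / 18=7 / 9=0.78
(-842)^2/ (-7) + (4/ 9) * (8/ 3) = -19141804/ 189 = -101279.39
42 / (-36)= -7 / 6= -1.17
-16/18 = -0.89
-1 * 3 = -3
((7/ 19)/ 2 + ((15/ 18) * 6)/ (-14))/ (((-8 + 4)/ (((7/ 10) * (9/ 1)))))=207/ 760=0.27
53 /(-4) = -53 /4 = -13.25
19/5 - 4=-1/5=-0.20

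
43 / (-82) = -0.52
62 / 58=1.07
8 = 8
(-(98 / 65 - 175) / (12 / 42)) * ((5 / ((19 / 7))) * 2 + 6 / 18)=6025677 / 2470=2439.55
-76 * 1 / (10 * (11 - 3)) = -19 / 20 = -0.95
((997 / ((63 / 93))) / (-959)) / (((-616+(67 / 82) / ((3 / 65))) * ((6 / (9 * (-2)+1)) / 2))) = -43084358 / 2964078159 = -0.01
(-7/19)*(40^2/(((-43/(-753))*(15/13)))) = -7309120/817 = -8946.29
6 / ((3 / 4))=8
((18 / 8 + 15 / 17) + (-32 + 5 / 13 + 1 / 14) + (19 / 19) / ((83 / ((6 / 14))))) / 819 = -0.03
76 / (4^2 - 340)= -19 / 81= -0.23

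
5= 5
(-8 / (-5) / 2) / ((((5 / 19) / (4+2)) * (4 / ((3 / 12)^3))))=57 / 800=0.07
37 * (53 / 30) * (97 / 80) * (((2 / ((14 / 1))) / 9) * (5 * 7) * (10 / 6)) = 73.39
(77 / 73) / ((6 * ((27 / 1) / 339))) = 2.21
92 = 92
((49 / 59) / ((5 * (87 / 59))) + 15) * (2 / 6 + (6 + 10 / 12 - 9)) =-36157 / 1305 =-27.71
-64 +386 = 322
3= 3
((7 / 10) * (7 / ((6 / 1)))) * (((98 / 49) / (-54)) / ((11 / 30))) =-49 / 594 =-0.08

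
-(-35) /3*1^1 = 35 /3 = 11.67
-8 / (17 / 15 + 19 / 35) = -105 / 22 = -4.77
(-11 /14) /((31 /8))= -44 /217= -0.20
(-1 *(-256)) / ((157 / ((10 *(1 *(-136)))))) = -348160 / 157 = -2217.58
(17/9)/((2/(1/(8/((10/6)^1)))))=85/432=0.20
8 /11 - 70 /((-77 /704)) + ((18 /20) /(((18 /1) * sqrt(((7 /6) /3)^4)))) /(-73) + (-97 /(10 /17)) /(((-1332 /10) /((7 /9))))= 1513389349037 /2358459180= 641.69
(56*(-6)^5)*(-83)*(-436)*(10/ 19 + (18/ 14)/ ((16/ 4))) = -253820894976/ 19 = -13358994472.42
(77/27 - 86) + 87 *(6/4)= 2557/54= 47.35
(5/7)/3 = 5/21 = 0.24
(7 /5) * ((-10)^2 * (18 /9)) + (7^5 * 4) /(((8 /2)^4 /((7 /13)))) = 350609 /832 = 421.41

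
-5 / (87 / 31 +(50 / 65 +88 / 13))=-2015 / 4169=-0.48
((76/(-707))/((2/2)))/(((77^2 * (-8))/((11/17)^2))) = 19/20023654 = 0.00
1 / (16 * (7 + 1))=1 / 128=0.01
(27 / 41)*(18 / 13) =0.91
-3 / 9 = -1 / 3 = -0.33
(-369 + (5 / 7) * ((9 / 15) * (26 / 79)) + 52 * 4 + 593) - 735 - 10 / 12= -1007651 / 3318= -303.69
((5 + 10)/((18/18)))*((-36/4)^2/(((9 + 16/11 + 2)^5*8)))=195676965/386093795656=0.00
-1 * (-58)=58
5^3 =125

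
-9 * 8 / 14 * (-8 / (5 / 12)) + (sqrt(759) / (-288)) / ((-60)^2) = 3456 / 35 - sqrt(759) / 1036800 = 98.74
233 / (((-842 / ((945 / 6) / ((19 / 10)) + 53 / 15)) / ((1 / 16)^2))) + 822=6311453473 / 7679040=821.91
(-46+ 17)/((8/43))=-1247/8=-155.88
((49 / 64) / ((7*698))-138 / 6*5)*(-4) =5137273 / 11168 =460.00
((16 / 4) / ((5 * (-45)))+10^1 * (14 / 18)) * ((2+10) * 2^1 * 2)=9312 / 25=372.48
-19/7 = -2.71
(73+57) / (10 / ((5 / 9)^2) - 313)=-650 / 1403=-0.46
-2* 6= -12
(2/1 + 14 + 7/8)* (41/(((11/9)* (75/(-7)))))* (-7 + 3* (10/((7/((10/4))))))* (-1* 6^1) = 129519/110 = 1177.45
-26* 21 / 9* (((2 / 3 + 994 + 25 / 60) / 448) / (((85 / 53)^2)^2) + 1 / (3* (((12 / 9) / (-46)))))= 40729405682927 / 60135120000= 677.30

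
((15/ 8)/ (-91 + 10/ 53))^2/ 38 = 632025/ 56337204608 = 0.00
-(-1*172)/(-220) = -43/55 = -0.78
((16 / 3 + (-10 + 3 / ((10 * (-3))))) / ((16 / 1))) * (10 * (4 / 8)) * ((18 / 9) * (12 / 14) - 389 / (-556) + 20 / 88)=-1469975 / 373632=-3.93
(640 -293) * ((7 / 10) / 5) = 48.58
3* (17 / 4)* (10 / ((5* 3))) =17 / 2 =8.50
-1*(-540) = 540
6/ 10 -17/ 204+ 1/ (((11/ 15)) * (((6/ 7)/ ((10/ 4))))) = 1483/ 330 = 4.49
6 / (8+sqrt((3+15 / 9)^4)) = 27 / 134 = 0.20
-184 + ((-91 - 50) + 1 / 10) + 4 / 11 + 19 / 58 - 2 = -520303 / 1595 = -326.21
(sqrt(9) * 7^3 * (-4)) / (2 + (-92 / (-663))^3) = -599771680326 / 291823591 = -2055.25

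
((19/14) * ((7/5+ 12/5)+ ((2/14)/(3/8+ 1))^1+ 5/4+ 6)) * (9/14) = 2937267/301840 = 9.73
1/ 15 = 0.07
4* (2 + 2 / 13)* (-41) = -4592 / 13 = -353.23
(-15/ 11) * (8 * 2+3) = -285/ 11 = -25.91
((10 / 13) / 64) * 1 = 5 / 416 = 0.01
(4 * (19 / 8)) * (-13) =-247 / 2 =-123.50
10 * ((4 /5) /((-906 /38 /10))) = -1520 /453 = -3.36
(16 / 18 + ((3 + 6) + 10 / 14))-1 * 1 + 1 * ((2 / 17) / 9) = 9.62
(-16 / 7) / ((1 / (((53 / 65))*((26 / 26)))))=-1.86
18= 18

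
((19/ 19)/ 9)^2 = 1/ 81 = 0.01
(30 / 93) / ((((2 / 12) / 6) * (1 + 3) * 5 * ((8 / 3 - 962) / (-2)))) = 54 / 44609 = 0.00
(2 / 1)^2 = 4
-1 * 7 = -7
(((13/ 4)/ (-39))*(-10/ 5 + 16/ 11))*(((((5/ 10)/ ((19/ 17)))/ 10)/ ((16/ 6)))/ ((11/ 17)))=0.00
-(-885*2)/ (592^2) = 885/ 175232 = 0.01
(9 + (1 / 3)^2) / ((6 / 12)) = 18.22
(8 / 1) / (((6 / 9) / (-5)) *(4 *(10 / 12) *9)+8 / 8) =-8 / 3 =-2.67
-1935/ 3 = -645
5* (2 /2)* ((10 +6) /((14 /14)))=80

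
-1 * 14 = -14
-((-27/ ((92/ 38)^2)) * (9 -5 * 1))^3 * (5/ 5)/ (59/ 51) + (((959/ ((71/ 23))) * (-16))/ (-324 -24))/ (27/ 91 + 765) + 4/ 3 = 10160392676000479979371/ 1878615357133370967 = 5408.45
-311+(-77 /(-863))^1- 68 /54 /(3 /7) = -21938990 /69903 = -313.85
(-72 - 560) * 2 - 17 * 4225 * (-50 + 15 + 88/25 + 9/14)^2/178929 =-1442887117577/876752100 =-1645.72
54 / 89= 0.61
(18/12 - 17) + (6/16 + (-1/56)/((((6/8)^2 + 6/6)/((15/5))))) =-21223/1400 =-15.16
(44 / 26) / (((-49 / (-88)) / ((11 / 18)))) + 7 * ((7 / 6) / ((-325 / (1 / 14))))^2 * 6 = 692121029 / 372645000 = 1.86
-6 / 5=-1.20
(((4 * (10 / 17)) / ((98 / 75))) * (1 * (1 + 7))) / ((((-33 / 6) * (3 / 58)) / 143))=-6032000 / 833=-7241.30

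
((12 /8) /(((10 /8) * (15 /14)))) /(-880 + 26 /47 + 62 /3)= -987 /756800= -0.00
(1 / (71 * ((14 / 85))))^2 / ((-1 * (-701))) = 7225 / 692613236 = 0.00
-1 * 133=-133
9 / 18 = 1 / 2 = 0.50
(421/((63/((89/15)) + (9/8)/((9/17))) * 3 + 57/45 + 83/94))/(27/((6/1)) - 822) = -28176688/2209258979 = -0.01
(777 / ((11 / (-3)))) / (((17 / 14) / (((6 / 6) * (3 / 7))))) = -13986 / 187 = -74.79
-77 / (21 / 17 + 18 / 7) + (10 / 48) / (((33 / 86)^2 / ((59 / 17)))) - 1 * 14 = -491724425 / 16772778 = -29.32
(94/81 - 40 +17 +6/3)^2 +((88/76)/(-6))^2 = 932352298/2368521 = 393.64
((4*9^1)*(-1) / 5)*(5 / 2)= -18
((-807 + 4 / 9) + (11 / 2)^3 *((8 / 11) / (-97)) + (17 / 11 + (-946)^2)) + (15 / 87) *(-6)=248997651763 / 278487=894108.71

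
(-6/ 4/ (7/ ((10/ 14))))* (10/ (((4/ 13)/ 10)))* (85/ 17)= -24375/ 98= -248.72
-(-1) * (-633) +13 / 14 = -8849 / 14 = -632.07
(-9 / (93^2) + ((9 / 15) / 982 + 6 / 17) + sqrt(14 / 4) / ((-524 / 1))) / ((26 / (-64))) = -452425616 / 521395355 + 4*sqrt(14) / 1703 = -0.86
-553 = -553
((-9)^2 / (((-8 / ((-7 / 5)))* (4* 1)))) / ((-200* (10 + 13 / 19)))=-1539 / 928000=-0.00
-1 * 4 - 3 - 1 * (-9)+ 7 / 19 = 45 / 19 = 2.37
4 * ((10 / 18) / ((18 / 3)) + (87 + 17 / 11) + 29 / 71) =7510894 / 21087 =356.19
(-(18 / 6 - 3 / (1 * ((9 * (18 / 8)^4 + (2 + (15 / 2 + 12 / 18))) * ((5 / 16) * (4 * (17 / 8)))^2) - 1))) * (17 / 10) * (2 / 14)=-0.73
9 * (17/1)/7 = 153/7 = 21.86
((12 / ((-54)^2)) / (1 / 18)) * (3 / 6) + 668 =18037 / 27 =668.04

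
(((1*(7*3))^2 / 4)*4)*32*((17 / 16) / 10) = 7497 / 5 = 1499.40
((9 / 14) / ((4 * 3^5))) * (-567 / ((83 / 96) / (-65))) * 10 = 23400 / 83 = 281.93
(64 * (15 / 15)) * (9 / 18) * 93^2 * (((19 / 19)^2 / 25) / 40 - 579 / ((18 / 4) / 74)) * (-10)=658800026808 / 25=26352001072.32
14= 14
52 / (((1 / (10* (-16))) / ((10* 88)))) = -7321600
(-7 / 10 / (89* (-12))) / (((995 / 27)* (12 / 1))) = 21 / 14168800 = 0.00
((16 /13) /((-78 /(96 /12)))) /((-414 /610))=0.19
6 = 6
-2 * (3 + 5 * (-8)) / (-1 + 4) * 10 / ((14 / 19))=7030 / 21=334.76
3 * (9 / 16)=27 / 16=1.69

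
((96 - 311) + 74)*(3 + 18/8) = -2961/4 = -740.25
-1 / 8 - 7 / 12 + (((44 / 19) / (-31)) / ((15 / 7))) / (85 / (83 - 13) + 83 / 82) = -32698703 / 45164520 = -0.72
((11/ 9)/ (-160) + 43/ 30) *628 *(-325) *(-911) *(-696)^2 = 128412209364920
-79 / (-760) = 79 / 760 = 0.10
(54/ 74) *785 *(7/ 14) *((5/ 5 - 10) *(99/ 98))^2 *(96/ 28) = 50478923385/ 621859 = 81174.23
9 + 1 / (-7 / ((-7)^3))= 58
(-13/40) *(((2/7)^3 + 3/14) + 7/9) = -81497/246960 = -0.33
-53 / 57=-0.93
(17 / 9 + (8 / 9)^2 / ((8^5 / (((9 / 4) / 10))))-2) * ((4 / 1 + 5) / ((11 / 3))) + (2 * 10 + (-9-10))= 163843 / 225280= 0.73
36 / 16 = 9 / 4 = 2.25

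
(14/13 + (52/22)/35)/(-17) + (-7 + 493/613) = -326664094/52157105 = -6.26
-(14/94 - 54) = 2531/47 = 53.85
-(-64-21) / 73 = 85 / 73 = 1.16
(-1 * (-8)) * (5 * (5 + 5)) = 400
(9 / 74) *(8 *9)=324 / 37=8.76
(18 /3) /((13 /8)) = 48 /13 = 3.69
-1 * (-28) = 28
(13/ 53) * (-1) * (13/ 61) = -169/ 3233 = -0.05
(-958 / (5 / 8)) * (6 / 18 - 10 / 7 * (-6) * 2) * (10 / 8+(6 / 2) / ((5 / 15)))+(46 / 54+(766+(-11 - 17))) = -258772253 / 945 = -273833.07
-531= -531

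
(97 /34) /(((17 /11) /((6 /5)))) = 3201 /1445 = 2.22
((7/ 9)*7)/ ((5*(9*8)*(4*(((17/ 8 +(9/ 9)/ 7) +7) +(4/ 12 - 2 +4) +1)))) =0.00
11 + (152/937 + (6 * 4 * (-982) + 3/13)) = -286943030/12181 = -23556.61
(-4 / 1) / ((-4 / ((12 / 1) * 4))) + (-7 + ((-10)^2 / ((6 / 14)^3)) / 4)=9682 / 27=358.59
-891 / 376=-2.37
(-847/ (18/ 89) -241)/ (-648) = 6.83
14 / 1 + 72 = 86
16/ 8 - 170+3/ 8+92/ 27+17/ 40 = -163.79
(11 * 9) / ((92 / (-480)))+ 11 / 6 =-71027 / 138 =-514.69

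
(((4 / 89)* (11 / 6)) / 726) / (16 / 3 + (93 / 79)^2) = 0.00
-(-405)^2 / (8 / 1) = -164025 / 8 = -20503.12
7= 7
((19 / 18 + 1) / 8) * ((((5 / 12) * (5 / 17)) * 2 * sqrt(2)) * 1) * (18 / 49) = 925 * sqrt(2) / 39984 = 0.03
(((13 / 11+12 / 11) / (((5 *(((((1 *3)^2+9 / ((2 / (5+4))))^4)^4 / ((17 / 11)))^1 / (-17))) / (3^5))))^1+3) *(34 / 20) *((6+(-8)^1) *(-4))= 8649129062430415756789102920685028 / 211988457412510190117380131378735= 40.80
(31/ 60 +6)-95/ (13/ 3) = -12017/ 780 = -15.41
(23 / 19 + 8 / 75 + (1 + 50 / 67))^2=85546890256 / 9115475625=9.38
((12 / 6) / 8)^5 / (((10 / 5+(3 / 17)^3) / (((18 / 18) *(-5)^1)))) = -24565 / 10089472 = -0.00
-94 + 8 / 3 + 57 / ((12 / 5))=-811 / 12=-67.58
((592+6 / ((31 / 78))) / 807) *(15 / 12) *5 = 117625 / 25017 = 4.70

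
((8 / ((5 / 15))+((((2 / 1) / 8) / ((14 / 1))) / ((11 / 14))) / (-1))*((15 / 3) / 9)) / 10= 1055 / 792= 1.33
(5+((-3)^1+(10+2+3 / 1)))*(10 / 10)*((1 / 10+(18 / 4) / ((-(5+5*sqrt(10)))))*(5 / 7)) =17 / 7 -17*sqrt(10) / 14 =-1.41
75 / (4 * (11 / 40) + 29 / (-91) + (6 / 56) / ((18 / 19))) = 819000 / 9767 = 83.85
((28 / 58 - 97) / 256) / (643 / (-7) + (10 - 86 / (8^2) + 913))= -19593 / 43123000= -0.00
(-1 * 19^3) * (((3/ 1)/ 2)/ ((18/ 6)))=-6859/ 2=-3429.50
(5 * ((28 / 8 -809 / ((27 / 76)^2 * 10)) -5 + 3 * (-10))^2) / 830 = 24033712051561 / 8821920600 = 2724.32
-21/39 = -7/13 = -0.54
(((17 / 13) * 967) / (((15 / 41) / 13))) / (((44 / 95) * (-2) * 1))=-12805981 / 264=-48507.50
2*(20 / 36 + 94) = 1702 / 9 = 189.11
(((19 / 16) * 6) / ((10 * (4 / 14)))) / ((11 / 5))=399 / 352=1.13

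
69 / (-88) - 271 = -23917 / 88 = -271.78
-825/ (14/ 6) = -353.57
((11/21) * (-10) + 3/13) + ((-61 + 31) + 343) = 84082/273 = 307.99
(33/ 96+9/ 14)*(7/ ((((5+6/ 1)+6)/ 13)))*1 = 169/ 32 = 5.28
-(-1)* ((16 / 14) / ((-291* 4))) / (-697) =2 / 1419789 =0.00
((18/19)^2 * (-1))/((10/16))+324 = 582228/1805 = 322.56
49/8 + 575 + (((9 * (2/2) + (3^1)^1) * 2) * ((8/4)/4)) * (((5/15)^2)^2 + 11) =154067/216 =713.27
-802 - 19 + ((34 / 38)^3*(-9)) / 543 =-1019268998 / 1241479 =-821.01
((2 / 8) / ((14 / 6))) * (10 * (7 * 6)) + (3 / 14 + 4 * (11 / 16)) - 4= 1231 / 28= 43.96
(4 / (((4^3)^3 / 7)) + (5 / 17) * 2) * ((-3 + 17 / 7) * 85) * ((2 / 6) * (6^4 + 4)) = -355051125 / 28672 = -12383.20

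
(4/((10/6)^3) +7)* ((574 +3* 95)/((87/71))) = 59952187/10875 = 5512.84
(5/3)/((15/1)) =1/9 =0.11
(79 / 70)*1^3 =79 / 70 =1.13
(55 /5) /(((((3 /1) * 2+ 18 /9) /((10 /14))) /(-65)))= -3575 /56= -63.84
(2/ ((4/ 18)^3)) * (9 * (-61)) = -400221/ 4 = -100055.25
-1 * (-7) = 7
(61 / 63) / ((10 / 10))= 61 / 63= 0.97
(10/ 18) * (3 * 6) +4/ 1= 14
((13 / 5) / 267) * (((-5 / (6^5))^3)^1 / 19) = -325 / 2385248426754048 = -0.00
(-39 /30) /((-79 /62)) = 403 /395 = 1.02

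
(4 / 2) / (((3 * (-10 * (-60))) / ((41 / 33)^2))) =1681 / 980100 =0.00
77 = 77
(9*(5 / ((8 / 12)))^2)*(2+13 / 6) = 2109.38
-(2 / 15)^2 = -4 / 225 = -0.02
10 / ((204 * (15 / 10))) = 5 / 153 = 0.03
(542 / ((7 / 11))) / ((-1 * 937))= -5962 / 6559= -0.91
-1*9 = -9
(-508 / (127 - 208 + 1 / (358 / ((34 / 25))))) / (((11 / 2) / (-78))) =-1396200 / 15697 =-88.95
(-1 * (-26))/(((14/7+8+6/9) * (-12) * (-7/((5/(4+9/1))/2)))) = 5/896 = 0.01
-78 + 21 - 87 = -144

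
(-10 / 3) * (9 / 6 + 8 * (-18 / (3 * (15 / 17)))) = 176.33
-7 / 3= -2.33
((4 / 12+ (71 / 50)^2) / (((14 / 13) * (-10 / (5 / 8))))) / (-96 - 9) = 0.00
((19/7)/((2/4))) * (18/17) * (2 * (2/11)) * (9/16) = 1539/1309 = 1.18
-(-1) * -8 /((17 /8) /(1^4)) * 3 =-192 /17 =-11.29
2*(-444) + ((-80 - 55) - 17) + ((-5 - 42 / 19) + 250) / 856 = -16909947 / 16264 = -1039.72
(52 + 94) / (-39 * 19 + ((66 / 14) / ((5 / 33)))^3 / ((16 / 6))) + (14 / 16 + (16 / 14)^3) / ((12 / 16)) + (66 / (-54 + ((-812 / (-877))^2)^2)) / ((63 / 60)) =77889443421689005038417707 / 39126657268921047911142078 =1.99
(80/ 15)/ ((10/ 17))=136/ 15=9.07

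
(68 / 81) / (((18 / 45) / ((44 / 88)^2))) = 85 / 162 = 0.52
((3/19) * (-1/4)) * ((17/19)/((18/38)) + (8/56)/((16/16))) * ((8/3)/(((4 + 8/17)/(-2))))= 2176/22743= 0.10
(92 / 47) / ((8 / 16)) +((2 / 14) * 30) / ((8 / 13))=14317 / 1316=10.88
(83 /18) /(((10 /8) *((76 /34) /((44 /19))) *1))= 62084 /16245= 3.82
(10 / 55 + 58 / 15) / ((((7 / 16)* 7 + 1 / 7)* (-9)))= -74816 / 533115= -0.14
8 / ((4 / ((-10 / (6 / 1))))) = -10 / 3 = -3.33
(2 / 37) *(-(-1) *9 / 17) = 18 / 629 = 0.03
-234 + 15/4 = -921/4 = -230.25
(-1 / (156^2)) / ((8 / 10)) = -5 / 97344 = -0.00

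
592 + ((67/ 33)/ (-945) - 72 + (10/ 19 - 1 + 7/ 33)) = 307951547/ 592515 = 519.74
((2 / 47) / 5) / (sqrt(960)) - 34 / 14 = -17 / 7 + sqrt(15) / 14100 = -2.43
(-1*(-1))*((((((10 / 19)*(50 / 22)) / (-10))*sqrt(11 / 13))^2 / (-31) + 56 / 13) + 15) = 30897726 / 1600313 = 19.31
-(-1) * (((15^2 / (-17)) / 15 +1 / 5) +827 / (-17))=-4193 / 85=-49.33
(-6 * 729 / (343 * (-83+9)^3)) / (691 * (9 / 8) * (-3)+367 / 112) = -8748 / 647381759507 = -0.00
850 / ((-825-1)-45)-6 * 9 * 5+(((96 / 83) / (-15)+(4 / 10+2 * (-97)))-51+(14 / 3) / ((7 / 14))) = -549050513 / 1084395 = -506.32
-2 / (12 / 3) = -1 / 2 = -0.50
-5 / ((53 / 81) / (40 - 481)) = 178605 / 53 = 3369.91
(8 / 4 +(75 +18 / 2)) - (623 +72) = -609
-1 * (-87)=87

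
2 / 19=0.11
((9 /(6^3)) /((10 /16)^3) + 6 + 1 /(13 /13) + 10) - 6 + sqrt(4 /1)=4939 /375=13.17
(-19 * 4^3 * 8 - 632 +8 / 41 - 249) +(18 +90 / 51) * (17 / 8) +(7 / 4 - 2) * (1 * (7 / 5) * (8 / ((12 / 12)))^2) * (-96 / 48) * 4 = -2129459 / 205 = -10387.60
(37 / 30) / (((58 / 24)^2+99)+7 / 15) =888 / 75821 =0.01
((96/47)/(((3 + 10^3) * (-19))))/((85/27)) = -2592/76132715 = -0.00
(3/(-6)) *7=-7/2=-3.50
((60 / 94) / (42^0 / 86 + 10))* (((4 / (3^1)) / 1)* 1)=3440 / 40467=0.09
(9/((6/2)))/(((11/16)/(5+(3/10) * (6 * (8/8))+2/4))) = 1752/55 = 31.85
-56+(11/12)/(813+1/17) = -9288197/165864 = -56.00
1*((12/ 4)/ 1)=3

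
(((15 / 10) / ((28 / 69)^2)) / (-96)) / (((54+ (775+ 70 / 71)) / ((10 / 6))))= -187795 / 985607168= -0.00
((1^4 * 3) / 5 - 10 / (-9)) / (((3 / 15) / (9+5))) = 1078 / 9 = 119.78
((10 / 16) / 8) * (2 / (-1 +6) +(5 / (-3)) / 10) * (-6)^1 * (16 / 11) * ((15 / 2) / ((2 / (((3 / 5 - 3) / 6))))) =21 / 88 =0.24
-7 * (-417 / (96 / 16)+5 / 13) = 12579 / 26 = 483.81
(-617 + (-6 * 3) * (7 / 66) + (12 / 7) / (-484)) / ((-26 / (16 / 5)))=76.17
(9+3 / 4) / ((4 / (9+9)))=351 / 8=43.88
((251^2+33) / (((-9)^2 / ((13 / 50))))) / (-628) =-409721 / 1271700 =-0.32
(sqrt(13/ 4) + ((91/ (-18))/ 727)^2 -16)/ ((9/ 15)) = -13699430275/ 513730188 + 5 *sqrt(13)/ 6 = -23.66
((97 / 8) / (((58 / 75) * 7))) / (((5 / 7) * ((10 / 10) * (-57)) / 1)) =-485 / 8816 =-0.06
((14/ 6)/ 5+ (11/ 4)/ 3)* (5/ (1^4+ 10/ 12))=83/ 22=3.77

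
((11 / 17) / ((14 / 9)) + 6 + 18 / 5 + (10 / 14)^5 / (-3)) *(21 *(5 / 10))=85321307 / 816340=104.52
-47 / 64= -0.73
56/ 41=1.37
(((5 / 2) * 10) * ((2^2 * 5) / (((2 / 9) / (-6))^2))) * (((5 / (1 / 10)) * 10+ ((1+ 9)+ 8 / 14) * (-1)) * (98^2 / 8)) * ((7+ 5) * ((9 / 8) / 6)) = 481871824875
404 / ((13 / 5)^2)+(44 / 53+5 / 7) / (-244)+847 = 906.76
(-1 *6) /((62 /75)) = -225 /31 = -7.26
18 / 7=2.57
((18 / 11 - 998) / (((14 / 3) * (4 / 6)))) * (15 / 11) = -369900 / 847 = -436.72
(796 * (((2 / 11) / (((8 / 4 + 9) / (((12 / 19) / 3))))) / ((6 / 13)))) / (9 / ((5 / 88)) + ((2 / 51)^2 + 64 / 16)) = 862665 / 23344046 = 0.04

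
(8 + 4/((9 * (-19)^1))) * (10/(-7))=-11.40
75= 75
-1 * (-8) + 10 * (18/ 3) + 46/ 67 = 4602/ 67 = 68.69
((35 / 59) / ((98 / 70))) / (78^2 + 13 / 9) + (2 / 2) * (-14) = -45238969 / 3231371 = -14.00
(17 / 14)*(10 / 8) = 85 / 56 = 1.52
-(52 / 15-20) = 248 / 15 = 16.53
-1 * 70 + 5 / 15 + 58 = -35 / 3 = -11.67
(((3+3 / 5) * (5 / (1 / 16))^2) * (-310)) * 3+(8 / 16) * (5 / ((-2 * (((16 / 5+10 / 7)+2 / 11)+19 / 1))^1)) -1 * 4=-21427204.05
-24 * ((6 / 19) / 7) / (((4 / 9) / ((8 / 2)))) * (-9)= 11664 / 133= 87.70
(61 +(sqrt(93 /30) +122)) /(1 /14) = 7* sqrt(310) /5 +2562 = 2586.65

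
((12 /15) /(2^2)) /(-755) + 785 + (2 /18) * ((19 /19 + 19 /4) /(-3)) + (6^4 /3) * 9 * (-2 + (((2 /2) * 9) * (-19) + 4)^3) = -7382722572226433 /407700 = -18108223135.21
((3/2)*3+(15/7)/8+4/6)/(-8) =-913/1344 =-0.68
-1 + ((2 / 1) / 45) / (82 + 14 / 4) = -7691 / 7695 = -1.00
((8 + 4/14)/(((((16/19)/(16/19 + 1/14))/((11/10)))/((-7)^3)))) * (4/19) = -542619/760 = -713.97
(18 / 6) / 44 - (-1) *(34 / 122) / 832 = 38251 / 558272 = 0.07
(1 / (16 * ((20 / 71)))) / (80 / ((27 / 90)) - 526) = -0.00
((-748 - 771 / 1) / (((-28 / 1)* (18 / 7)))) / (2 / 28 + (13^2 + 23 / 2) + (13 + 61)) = 10633 / 128304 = 0.08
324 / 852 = 27 / 71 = 0.38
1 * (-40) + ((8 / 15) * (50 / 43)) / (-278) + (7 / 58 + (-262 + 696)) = 409882409 / 1039998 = 394.12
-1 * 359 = -359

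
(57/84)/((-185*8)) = -19/41440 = -0.00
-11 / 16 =-0.69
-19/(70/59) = -1121/70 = -16.01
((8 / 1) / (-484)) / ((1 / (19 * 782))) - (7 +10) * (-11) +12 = -5637 / 121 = -46.59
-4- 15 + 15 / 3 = -14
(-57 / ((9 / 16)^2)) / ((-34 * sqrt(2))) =1216 * sqrt(2) / 459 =3.75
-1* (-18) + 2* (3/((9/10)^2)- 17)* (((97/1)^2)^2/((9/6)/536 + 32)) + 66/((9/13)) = -73562925.27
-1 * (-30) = 30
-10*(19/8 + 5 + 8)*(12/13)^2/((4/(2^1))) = -65.50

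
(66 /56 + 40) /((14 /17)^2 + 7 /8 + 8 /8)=16.13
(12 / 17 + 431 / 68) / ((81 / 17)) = 479 / 324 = 1.48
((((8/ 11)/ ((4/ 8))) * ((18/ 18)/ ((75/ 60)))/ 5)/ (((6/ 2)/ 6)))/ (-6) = -64/ 825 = -0.08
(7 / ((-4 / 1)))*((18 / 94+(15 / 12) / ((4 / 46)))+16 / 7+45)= -162795 / 1504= -108.24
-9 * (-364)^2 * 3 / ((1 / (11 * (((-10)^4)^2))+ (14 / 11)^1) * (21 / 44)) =-2748345600000000 / 466666667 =-5889312.00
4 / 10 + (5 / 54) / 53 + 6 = 91609 / 14310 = 6.40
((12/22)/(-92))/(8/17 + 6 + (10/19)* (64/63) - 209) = 61047/2079857846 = 0.00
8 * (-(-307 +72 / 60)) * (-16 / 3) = -195712 / 15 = -13047.47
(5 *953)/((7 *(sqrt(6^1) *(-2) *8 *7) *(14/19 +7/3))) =-0.81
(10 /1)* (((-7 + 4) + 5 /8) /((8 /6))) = -285 /16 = -17.81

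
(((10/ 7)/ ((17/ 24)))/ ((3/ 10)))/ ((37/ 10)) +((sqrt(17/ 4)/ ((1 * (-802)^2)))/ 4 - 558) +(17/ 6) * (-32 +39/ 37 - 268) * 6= -24825277/ 4403 +sqrt(17)/ 5145632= -5638.26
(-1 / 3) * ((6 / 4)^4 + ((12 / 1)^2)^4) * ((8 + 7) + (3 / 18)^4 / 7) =-11557993059217 / 5376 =-2149924304.17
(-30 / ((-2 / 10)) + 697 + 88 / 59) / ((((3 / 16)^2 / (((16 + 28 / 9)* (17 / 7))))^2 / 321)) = 1000453046008807424 / 2107539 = 474702032089.94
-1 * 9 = -9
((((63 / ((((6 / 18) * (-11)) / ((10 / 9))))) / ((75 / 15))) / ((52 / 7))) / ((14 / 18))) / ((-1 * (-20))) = -189 / 5720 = -0.03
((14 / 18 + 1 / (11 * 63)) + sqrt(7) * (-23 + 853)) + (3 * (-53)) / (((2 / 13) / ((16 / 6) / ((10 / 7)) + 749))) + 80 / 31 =-773821.37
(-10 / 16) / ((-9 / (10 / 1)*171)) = 0.00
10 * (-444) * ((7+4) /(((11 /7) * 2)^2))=-54390 /11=-4944.55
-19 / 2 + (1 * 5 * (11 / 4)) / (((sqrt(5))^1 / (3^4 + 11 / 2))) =-19 / 2 + 1903 * sqrt(5) / 8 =522.40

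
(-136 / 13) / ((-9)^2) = -136 / 1053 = -0.13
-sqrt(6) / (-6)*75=25*sqrt(6) / 2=30.62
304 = 304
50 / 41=1.22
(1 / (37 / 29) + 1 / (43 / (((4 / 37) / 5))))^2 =38925121 / 63282025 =0.62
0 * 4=0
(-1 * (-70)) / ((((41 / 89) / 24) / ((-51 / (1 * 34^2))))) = -112140 / 697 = -160.89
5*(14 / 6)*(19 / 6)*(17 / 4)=11305 / 72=157.01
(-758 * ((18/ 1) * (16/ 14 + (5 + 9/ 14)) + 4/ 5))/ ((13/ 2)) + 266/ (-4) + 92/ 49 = -7056809/ 490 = -14401.65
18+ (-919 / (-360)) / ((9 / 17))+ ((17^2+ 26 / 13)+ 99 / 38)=19479257 / 61560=316.43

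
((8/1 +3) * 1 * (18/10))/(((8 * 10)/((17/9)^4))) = 918731/291600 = 3.15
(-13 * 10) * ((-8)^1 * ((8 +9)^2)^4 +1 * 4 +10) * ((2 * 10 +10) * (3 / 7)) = 652930896313800 / 7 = 93275842330542.86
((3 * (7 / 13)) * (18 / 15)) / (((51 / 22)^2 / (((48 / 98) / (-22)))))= -1056 / 131495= -0.01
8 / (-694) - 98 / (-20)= 16963 / 3470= 4.89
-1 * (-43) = 43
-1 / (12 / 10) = -5 / 6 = -0.83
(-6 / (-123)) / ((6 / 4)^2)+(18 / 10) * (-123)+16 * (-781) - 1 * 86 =-23622233 / 1845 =-12803.38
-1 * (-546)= 546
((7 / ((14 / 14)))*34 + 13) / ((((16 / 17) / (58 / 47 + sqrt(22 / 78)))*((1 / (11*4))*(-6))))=-1361173 / 564-46937*sqrt(429) / 936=-3452.07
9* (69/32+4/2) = 1197/32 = 37.41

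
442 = 442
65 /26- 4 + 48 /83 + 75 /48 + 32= 43347 /1328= 32.64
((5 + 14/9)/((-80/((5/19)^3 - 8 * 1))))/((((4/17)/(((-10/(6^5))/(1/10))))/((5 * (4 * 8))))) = -152531225/26667792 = -5.72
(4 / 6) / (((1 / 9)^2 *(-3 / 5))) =-90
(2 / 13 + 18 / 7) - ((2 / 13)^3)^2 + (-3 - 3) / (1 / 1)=-110645762 / 33787663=-3.27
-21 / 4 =-5.25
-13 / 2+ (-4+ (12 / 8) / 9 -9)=-58 / 3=-19.33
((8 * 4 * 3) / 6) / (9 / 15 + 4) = 80 / 23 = 3.48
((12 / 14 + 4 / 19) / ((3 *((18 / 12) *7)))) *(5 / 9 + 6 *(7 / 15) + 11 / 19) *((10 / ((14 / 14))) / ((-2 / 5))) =-4776880 / 1432809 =-3.33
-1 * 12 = -12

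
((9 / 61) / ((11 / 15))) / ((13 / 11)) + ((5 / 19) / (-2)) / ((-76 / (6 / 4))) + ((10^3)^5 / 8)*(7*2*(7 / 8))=7013688500000000791655 / 4580368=1531250000000000.17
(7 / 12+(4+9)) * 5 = 815 / 12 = 67.92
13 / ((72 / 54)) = 39 / 4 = 9.75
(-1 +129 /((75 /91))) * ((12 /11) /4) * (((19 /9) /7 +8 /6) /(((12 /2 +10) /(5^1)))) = 8343 /385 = 21.67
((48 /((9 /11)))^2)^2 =959512576 /81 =11845834.27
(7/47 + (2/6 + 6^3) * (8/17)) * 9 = 733143/799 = 917.58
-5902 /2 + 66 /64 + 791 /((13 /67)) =468717 /416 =1126.72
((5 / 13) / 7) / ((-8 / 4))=-5 / 182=-0.03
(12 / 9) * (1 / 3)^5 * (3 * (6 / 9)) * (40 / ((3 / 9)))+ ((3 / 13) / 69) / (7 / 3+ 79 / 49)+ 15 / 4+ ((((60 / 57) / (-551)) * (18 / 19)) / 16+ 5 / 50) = 5.17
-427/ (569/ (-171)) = 73017/ 569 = 128.33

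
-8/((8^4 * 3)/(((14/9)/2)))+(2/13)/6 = 4517/179712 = 0.03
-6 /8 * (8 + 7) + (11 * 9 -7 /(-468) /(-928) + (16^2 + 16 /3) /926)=17701757303 /201082752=88.03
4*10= 40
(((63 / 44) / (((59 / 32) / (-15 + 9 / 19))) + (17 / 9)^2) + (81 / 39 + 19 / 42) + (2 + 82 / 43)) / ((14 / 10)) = -49896109415 / 54716864202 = -0.91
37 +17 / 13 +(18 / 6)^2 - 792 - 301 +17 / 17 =-13581 / 13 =-1044.69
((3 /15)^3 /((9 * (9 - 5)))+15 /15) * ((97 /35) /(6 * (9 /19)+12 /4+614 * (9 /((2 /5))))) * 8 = 1185049 /738551250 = 0.00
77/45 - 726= -32593/45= -724.29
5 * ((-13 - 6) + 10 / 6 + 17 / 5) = -209 / 3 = -69.67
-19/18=-1.06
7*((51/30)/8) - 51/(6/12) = -8041/80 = -100.51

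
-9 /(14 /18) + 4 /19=-1511 /133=-11.36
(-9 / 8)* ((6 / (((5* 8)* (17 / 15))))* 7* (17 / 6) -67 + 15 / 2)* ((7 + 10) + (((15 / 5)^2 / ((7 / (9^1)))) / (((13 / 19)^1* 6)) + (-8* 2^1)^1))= 31275 / 128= 244.34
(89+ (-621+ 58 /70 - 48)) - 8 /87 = -1763857 /3045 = -579.26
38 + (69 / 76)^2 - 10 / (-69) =15530941 / 398544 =38.97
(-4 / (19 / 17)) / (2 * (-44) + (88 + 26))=-34 / 247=-0.14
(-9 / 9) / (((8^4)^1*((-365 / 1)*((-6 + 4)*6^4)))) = -1 / 3875143680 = -0.00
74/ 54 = 37/ 27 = 1.37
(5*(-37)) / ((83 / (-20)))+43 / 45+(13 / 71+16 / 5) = 12972046 / 265185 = 48.92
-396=-396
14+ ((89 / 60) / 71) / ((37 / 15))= 147201 / 10508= 14.01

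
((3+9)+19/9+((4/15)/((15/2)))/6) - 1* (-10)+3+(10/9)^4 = 4697872/164025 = 28.64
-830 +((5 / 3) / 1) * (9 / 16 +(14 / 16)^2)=-158935 / 192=-827.79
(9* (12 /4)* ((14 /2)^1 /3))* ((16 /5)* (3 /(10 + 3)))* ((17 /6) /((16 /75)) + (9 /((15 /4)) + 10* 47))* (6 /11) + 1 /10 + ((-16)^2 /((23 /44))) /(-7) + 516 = 14701213881 /1151150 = 12770.89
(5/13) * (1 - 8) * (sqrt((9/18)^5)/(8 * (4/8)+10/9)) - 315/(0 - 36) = 35/4 - 315 * sqrt(2)/4784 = 8.66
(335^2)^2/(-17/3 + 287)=37783351875/844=44767004.59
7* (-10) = -70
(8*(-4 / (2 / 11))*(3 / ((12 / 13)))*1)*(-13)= 7436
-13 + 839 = 826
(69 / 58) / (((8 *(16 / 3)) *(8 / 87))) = 621 / 2048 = 0.30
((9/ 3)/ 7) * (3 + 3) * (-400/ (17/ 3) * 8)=-172800/ 119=-1452.10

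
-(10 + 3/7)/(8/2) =-2.61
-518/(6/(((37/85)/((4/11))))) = -105413/1020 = -103.35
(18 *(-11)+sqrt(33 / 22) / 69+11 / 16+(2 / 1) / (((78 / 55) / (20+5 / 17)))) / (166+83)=-596497 / 880464+sqrt(6) / 34362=-0.68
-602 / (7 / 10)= -860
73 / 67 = 1.09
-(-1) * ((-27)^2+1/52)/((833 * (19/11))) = 416999/823004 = 0.51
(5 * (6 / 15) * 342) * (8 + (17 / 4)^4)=14632299 / 64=228629.67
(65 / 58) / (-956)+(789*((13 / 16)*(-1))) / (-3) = 213.69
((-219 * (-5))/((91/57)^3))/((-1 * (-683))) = 0.39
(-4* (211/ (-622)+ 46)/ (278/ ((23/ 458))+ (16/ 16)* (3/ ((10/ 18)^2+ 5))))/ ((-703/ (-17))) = -561771780/ 704190001141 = -0.00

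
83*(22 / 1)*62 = 113212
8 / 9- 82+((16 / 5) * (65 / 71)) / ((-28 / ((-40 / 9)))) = -360730 / 4473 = -80.65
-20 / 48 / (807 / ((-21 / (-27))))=-35 / 87156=-0.00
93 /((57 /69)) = 2139 /19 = 112.58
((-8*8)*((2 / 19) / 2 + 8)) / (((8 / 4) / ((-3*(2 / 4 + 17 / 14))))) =176256 / 133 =1325.23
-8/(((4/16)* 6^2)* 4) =-2/9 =-0.22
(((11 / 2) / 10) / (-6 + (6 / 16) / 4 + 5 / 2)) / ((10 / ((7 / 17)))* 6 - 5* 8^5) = 154 / 156123425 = 0.00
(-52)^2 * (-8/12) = -5408/3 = -1802.67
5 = 5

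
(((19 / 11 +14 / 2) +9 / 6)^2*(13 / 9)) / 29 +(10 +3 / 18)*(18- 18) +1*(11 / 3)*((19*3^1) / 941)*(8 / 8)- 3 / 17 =1180026905 / 224533892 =5.26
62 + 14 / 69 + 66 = 8846 / 69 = 128.20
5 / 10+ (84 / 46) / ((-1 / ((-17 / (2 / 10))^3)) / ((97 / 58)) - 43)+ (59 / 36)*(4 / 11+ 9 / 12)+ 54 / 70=1108375732521427 / 362915490112560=3.05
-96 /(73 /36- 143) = 3456 /5075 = 0.68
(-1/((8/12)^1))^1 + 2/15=-41/30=-1.37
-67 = -67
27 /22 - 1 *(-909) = 20025 /22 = 910.23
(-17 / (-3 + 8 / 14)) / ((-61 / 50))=-350 / 61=-5.74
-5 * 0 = 0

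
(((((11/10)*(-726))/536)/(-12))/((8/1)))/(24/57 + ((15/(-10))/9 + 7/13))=986271/50384000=0.02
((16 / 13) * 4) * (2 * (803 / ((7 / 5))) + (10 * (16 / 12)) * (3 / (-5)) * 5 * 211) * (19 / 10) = -6207680 / 91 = -68216.26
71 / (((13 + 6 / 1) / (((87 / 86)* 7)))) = 43239 / 1634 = 26.46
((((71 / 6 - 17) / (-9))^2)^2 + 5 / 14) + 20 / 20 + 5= 384850639 / 59521392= 6.47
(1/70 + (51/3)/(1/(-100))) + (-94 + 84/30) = -1791.19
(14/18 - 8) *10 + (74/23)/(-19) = -284716/3933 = -72.39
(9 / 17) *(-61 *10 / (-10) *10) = 5490 / 17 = 322.94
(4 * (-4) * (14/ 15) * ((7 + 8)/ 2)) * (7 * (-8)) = 6272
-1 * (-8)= 8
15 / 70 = 3 / 14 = 0.21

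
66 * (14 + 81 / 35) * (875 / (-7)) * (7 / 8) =-471075 / 4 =-117768.75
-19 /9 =-2.11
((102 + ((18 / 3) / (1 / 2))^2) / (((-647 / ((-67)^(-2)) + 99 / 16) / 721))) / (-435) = 945952 / 6738154205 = 0.00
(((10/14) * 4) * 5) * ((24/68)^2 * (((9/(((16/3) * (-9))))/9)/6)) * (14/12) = -25/3468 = -0.01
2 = 2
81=81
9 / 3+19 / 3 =28 / 3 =9.33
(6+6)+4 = 16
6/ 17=0.35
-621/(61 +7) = -9.13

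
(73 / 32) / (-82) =-73 / 2624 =-0.03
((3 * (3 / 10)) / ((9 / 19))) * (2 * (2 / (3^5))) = 38 / 1215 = 0.03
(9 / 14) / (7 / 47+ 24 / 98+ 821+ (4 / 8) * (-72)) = 2961 / 3617524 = 0.00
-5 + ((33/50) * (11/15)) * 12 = 101/125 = 0.81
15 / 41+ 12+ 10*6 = 72.37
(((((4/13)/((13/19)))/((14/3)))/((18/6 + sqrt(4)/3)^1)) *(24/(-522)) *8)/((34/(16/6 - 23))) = 37088/6415409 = 0.01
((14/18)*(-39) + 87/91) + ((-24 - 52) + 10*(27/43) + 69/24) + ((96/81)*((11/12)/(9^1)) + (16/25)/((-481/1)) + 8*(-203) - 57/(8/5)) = -18530901283631/10554534900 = -1755.73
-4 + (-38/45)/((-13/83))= 814/585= 1.39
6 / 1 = 6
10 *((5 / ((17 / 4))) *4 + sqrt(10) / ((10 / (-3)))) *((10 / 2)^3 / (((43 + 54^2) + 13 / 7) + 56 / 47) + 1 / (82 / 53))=11004298400 / 339618129 - 13755373 *sqrt(10) / 6659179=25.87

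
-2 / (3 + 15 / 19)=-19 / 36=-0.53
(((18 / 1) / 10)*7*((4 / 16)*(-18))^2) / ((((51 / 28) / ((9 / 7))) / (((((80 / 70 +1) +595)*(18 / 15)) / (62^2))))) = 2742498 / 81685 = 33.57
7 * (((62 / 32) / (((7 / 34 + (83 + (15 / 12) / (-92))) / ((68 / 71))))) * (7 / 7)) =5769596 / 36952021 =0.16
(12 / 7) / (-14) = -6 / 49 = -0.12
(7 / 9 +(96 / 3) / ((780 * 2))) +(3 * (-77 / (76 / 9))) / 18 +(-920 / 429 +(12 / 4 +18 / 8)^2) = 48312343 / 1956240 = 24.70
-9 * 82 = -738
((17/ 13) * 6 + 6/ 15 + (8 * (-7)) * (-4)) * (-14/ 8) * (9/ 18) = -13209/ 65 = -203.22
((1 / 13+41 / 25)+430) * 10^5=43171692.31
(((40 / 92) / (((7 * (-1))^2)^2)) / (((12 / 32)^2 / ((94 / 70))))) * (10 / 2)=30080 / 3479049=0.01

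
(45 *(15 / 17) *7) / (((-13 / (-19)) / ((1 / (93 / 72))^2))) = 51710400 / 212381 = 243.48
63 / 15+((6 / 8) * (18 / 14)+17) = 3103 / 140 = 22.16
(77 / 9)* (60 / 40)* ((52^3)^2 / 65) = 58551420928 / 15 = 3903428061.87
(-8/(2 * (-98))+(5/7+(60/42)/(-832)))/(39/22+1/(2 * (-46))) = 3885321/9086168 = 0.43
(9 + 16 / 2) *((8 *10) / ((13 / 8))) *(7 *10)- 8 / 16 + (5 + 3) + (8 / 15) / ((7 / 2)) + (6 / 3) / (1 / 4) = 159978731 / 2730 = 58600.27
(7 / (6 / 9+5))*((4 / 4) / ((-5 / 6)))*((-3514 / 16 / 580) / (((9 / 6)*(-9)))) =-0.04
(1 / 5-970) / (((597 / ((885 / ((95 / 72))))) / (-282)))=5808791664 / 18905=307262.19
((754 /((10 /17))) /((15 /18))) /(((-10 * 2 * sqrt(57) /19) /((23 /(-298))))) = 147407 * sqrt(57) /74500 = 14.94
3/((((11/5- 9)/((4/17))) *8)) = -15/1156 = -0.01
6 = 6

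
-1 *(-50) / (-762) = -25 / 381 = -0.07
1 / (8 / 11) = 11 / 8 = 1.38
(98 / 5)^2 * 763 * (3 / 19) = 21983556 / 475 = 46281.17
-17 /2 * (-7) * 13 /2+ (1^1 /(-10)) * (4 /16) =15469 /40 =386.72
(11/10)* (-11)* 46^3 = -5888828/5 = -1177765.60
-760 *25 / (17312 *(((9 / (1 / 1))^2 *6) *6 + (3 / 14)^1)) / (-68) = 16625 / 3003887352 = 0.00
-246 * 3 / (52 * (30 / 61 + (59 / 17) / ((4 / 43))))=-765306 / 2038361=-0.38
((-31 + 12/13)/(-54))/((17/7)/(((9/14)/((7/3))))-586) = -391/405184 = -0.00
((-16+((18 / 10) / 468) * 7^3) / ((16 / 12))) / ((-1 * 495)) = 347 / 15600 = 0.02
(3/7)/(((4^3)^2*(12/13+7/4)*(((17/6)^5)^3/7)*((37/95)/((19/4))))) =8080730466120/14721441753914982623399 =0.00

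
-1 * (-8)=8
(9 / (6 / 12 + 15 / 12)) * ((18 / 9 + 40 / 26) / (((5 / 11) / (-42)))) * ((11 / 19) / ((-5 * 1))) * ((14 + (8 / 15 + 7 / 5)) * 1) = 95779728 / 30875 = 3102.18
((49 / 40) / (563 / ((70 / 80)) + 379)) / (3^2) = 343 / 2576520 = 0.00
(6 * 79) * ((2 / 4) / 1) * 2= 474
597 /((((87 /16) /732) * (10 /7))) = 8157408 /145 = 56257.99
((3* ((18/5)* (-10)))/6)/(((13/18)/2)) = -49.85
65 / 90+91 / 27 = 4.09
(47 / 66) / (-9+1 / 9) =-141 / 1760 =-0.08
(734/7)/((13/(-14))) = -1468/13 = -112.92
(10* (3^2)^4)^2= 4304672100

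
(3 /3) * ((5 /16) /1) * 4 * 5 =25 /4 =6.25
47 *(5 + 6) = 517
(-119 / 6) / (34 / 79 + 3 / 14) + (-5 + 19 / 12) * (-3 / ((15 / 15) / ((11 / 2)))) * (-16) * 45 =-86887817 / 2139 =-40620.77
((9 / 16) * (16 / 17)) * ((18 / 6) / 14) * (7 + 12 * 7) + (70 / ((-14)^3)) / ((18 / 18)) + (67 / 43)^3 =3730266007 / 264917324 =14.08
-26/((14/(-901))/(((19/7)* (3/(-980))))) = -667641/48020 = -13.90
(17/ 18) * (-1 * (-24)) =68/ 3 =22.67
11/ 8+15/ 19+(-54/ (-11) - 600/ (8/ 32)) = -4000973/ 1672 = -2392.93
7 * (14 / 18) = 49 / 9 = 5.44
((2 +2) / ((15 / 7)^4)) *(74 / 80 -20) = -1831963 / 506250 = -3.62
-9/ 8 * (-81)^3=4782969/ 8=597871.12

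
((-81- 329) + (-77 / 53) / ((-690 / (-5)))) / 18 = -2998817 / 131652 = -22.78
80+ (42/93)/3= 7454/93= 80.15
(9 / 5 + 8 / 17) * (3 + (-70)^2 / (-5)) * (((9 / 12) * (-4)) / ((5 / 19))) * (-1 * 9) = -96731793 / 425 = -227604.22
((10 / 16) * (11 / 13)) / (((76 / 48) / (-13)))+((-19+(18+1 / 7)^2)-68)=237.82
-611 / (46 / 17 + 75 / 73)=-758251 / 4633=-163.66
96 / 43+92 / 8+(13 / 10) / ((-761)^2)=1709855032 / 124511015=13.73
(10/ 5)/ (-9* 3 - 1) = -1/ 14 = -0.07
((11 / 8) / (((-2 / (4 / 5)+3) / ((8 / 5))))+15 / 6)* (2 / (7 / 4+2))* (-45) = -828 / 5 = -165.60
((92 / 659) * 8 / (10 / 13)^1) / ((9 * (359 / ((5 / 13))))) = 368 / 2129229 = 0.00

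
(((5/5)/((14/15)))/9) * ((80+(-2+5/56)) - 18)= 16825/2352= 7.15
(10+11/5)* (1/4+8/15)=2867/300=9.56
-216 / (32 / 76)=-513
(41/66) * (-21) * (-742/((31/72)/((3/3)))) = 7666344/341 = 22481.95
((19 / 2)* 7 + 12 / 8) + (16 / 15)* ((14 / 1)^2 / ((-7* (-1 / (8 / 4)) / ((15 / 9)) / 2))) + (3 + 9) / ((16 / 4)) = 2431 / 9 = 270.11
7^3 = 343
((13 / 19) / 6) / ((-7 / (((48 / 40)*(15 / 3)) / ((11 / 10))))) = -0.09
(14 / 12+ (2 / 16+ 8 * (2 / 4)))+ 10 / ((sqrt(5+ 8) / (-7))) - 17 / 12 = 31 / 8 - 70 * sqrt(13) / 13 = -15.54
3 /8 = 0.38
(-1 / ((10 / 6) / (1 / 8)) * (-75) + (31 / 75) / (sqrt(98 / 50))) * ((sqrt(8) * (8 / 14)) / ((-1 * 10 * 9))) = -4973 * sqrt(2) / 66150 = -0.11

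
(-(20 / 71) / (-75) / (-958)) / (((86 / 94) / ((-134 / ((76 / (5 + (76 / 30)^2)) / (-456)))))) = -64718248 / 1645185375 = -0.04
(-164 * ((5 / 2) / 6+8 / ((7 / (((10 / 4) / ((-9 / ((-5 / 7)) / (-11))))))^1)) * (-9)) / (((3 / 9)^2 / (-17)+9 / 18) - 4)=874.55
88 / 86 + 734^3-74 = 395446831.02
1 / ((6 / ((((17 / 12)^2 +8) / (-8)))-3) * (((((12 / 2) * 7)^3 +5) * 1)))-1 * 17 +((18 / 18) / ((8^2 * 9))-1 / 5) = -2748755663539 / 159827492160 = -17.20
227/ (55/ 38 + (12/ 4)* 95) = 8626/ 10885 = 0.79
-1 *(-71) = 71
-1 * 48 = -48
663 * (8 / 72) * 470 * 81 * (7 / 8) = 9815715 / 4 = 2453928.75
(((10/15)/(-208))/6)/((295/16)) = -1/34515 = -0.00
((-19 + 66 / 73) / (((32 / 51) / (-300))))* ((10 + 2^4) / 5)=13137345 / 292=44990.91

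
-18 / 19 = -0.95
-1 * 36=-36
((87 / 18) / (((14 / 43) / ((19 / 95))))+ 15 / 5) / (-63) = -2507 / 26460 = -0.09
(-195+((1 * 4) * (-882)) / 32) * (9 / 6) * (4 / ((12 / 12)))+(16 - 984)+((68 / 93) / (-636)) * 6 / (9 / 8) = -248377783 / 88722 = -2799.51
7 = 7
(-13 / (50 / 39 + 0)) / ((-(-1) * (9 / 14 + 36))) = -1183 / 4275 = -0.28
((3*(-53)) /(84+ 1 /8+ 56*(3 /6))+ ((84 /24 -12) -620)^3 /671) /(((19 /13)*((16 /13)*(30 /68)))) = -131241431746919 /281497920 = -466225.23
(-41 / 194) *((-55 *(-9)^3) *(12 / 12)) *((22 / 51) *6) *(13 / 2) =-142557.30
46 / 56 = 0.82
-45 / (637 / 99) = -4455 / 637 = -6.99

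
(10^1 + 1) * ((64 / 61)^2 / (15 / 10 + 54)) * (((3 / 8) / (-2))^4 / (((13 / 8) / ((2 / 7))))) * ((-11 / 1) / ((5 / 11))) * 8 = -574992 / 62643035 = -0.01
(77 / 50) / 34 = 77 / 1700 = 0.05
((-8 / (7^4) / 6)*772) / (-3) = 3088 / 21609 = 0.14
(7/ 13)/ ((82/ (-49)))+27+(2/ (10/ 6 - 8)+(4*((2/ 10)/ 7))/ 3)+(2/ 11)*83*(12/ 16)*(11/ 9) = 14260696/ 354445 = 40.23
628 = 628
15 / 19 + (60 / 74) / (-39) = 7025 / 9139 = 0.77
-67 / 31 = -2.16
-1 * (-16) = 16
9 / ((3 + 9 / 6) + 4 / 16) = 36 / 19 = 1.89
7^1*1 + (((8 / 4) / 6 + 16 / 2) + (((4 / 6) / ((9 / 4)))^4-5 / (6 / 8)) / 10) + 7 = 57574823 / 2657205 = 21.67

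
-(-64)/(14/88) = 2816/7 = 402.29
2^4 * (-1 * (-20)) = 320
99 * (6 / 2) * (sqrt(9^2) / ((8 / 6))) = 2004.75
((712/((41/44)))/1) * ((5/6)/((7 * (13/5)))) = 391600/11193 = 34.99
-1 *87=-87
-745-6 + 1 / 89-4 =-67194 / 89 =-754.99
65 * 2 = 130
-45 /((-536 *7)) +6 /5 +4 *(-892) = -66912943 /18760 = -3566.79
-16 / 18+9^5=531433 / 9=59048.11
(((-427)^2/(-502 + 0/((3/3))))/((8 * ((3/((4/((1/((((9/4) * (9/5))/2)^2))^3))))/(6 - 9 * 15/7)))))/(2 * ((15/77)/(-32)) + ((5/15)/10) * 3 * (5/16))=17559827380352088909/6040064000000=2907225.38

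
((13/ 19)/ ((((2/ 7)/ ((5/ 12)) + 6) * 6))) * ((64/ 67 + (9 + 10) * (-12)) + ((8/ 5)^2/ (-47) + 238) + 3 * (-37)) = -18387397/ 10769580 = -1.71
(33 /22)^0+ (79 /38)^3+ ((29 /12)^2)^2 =6271425691 /142228224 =44.09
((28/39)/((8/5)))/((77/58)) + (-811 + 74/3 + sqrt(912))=-337192/429 + 4 * sqrt(57)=-755.80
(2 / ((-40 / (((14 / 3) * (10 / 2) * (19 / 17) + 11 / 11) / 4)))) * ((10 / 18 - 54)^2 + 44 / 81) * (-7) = 149132809 / 22032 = 6768.92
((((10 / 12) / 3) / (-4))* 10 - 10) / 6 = -385 / 216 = -1.78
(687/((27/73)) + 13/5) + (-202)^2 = 1919882/45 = 42664.04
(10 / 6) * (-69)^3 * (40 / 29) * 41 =-30962917.24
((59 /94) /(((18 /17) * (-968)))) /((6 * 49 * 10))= -1003 /4815296640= -0.00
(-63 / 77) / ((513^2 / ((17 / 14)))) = -17 / 4503114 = -0.00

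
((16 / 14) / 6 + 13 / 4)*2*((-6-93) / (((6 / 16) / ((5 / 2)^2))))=-79475 / 7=-11353.57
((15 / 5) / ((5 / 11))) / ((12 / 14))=77 / 10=7.70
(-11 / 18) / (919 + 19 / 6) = -1 / 1509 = -0.00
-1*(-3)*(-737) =-2211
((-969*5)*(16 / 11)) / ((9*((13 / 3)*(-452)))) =6460 / 16159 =0.40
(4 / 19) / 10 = 2 / 95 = 0.02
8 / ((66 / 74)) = 296 / 33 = 8.97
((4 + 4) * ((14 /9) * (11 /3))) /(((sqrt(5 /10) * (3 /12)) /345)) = 566720 * sqrt(2) /9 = 89051.46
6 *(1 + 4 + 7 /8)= 141 /4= 35.25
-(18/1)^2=-324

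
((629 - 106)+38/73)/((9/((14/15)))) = 178346/3285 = 54.29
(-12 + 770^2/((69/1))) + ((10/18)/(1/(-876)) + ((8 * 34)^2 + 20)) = 1888256/23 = 82098.09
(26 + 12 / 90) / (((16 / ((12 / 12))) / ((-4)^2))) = 392 / 15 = 26.13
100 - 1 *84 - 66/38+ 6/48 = 2187/152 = 14.39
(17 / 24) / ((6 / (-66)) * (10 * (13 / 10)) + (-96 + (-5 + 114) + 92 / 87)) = 5423 / 98576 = 0.06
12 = 12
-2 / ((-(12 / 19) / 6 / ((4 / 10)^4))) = 304 / 625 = 0.49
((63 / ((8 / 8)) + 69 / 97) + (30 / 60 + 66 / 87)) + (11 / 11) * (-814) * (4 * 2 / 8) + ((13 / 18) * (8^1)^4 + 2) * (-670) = -100462814027 / 50634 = -1984097.92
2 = 2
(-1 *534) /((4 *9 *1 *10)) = -89 /60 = -1.48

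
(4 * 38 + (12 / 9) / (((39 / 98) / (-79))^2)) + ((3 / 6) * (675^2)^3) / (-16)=-431591721502803716251 / 146016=-2955783760018105.66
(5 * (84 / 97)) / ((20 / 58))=1218 / 97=12.56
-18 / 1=-18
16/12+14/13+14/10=743/195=3.81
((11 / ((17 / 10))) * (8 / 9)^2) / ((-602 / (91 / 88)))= -520 / 59211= -0.01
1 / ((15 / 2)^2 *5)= 4 / 1125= 0.00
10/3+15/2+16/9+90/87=7123/522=13.65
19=19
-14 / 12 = -1.17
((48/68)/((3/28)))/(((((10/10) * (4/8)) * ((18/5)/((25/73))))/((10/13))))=140000/145197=0.96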